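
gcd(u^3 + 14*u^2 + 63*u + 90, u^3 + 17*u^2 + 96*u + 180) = u^2 + 11*u + 30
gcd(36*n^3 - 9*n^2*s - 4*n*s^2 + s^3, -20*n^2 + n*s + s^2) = -4*n + s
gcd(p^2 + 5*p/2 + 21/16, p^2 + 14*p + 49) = 1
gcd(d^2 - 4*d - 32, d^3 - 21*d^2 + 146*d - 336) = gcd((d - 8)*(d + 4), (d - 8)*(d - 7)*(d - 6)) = d - 8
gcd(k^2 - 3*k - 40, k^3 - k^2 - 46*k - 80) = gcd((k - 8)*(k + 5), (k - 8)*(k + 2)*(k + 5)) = k^2 - 3*k - 40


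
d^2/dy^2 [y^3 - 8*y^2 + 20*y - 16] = 6*y - 16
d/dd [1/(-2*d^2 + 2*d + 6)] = (d - 1/2)/(-d^2 + d + 3)^2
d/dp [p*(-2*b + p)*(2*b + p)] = -4*b^2 + 3*p^2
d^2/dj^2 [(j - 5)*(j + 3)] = 2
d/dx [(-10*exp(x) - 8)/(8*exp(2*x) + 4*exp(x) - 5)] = (80*exp(2*x) + 128*exp(x) + 82)*exp(x)/(64*exp(4*x) + 64*exp(3*x) - 64*exp(2*x) - 40*exp(x) + 25)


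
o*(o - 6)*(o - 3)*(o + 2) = o^4 - 7*o^3 + 36*o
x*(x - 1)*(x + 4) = x^3 + 3*x^2 - 4*x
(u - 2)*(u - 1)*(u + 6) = u^3 + 3*u^2 - 16*u + 12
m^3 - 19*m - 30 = (m - 5)*(m + 2)*(m + 3)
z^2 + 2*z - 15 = (z - 3)*(z + 5)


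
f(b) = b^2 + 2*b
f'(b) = 2*b + 2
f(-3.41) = 4.81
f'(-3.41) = -4.82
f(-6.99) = 34.88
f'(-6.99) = -11.98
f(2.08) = 8.49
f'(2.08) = 6.16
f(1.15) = 3.62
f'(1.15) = 4.30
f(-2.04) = 0.08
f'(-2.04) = -2.08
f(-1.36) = -0.87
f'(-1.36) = -0.72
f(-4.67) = 12.47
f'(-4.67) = -7.34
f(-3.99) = 7.94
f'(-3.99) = -5.98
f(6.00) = 48.00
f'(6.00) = 14.00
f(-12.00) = 120.00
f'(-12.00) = -22.00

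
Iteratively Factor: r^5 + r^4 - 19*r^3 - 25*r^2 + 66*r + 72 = (r + 3)*(r^4 - 2*r^3 - 13*r^2 + 14*r + 24) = (r - 2)*(r + 3)*(r^3 - 13*r - 12) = (r - 2)*(r + 3)^2*(r^2 - 3*r - 4) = (r - 4)*(r - 2)*(r + 3)^2*(r + 1)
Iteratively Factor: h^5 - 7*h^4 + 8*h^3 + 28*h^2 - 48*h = (h - 2)*(h^4 - 5*h^3 - 2*h^2 + 24*h) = h*(h - 2)*(h^3 - 5*h^2 - 2*h + 24) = h*(h - 2)*(h + 2)*(h^2 - 7*h + 12) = h*(h - 4)*(h - 2)*(h + 2)*(h - 3)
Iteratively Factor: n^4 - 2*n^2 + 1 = (n - 1)*(n^3 + n^2 - n - 1) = (n - 1)^2*(n^2 + 2*n + 1) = (n - 1)^2*(n + 1)*(n + 1)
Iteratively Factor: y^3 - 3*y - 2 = (y - 2)*(y^2 + 2*y + 1) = (y - 2)*(y + 1)*(y + 1)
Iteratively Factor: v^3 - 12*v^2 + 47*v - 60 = (v - 4)*(v^2 - 8*v + 15) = (v - 4)*(v - 3)*(v - 5)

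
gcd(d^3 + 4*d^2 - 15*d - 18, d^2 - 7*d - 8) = d + 1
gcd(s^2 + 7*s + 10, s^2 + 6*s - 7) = 1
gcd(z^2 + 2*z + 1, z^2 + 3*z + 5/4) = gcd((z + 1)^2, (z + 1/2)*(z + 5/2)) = 1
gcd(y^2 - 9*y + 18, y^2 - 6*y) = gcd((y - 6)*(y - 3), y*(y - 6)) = y - 6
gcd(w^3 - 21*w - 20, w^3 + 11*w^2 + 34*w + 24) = w^2 + 5*w + 4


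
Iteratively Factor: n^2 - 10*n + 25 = (n - 5)*(n - 5)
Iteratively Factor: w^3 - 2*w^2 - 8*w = (w - 4)*(w^2 + 2*w) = w*(w - 4)*(w + 2)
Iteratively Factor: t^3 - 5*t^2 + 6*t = (t - 2)*(t^2 - 3*t) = (t - 3)*(t - 2)*(t)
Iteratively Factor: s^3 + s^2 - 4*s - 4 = (s + 2)*(s^2 - s - 2) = (s - 2)*(s + 2)*(s + 1)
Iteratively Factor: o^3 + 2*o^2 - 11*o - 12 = (o + 1)*(o^2 + o - 12) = (o - 3)*(o + 1)*(o + 4)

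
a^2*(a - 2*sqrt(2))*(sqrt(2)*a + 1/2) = sqrt(2)*a^4 - 7*a^3/2 - sqrt(2)*a^2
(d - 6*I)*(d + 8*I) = d^2 + 2*I*d + 48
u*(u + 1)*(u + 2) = u^3 + 3*u^2 + 2*u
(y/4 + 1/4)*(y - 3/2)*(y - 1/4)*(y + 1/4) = y^4/4 - y^3/8 - 25*y^2/64 + y/128 + 3/128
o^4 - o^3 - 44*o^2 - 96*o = o*(o - 8)*(o + 3)*(o + 4)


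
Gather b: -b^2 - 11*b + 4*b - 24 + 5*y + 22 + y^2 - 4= -b^2 - 7*b + y^2 + 5*y - 6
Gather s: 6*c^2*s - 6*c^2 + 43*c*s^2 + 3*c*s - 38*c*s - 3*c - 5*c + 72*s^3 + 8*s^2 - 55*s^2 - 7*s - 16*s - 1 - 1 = -6*c^2 - 8*c + 72*s^3 + s^2*(43*c - 47) + s*(6*c^2 - 35*c - 23) - 2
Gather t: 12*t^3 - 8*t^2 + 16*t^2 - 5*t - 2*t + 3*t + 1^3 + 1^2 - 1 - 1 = 12*t^3 + 8*t^2 - 4*t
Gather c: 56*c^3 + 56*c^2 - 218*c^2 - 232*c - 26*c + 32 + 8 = 56*c^3 - 162*c^2 - 258*c + 40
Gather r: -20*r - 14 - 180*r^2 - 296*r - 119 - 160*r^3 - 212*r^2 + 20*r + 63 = -160*r^3 - 392*r^2 - 296*r - 70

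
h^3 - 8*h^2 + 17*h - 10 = (h - 5)*(h - 2)*(h - 1)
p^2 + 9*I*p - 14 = (p + 2*I)*(p + 7*I)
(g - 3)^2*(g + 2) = g^3 - 4*g^2 - 3*g + 18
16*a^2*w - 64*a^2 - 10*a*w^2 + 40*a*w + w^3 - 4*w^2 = (-8*a + w)*(-2*a + w)*(w - 4)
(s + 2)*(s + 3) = s^2 + 5*s + 6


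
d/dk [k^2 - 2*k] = 2*k - 2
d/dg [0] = 0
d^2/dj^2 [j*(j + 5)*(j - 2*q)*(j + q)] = 12*j^2 - 6*j*q + 30*j - 4*q^2 - 10*q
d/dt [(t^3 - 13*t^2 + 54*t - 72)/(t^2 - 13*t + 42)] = (t^2 - 14*t + 37)/(t^2 - 14*t + 49)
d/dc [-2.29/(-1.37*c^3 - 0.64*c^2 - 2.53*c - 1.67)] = (-9.4119*c^2 - 2.9312*c - 5.7937)/(1.37*c^3 + 0.64*c^2 + 2.53*c + 1.67)^2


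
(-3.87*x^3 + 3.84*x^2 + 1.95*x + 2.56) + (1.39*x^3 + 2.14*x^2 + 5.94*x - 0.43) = -2.48*x^3 + 5.98*x^2 + 7.89*x + 2.13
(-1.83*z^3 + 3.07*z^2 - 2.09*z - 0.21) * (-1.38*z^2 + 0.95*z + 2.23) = 2.5254*z^5 - 5.9751*z^4 + 1.7198*z^3 + 5.1504*z^2 - 4.8602*z - 0.4683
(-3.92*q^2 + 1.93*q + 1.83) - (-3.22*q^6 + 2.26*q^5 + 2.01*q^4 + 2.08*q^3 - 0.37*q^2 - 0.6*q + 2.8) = 3.22*q^6 - 2.26*q^5 - 2.01*q^4 - 2.08*q^3 - 3.55*q^2 + 2.53*q - 0.97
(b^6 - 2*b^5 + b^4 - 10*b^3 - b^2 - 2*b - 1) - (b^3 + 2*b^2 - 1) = b^6 - 2*b^5 + b^4 - 11*b^3 - 3*b^2 - 2*b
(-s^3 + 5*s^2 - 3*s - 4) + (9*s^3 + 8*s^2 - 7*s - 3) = 8*s^3 + 13*s^2 - 10*s - 7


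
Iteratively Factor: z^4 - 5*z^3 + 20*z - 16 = (z + 2)*(z^3 - 7*z^2 + 14*z - 8) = (z - 2)*(z + 2)*(z^2 - 5*z + 4) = (z - 4)*(z - 2)*(z + 2)*(z - 1)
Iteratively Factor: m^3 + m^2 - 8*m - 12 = (m - 3)*(m^2 + 4*m + 4) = (m - 3)*(m + 2)*(m + 2)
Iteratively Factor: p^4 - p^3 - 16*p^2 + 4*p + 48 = (p + 3)*(p^3 - 4*p^2 - 4*p + 16) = (p - 2)*(p + 3)*(p^2 - 2*p - 8) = (p - 2)*(p + 2)*(p + 3)*(p - 4)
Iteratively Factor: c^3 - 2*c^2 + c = (c - 1)*(c^2 - c) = (c - 1)^2*(c)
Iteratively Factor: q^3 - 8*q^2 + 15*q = (q - 3)*(q^2 - 5*q) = q*(q - 3)*(q - 5)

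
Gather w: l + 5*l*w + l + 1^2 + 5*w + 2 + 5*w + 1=2*l + w*(5*l + 10) + 4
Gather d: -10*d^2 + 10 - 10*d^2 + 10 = 20 - 20*d^2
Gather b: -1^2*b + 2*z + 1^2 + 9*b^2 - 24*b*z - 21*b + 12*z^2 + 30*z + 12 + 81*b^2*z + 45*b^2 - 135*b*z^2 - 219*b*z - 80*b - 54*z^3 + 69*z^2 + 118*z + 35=b^2*(81*z + 54) + b*(-135*z^2 - 243*z - 102) - 54*z^3 + 81*z^2 + 150*z + 48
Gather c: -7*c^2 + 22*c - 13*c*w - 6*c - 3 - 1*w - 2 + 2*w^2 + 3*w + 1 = -7*c^2 + c*(16 - 13*w) + 2*w^2 + 2*w - 4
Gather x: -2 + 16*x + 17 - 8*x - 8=8*x + 7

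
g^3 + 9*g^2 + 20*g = g*(g + 4)*(g + 5)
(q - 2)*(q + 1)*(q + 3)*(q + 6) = q^4 + 8*q^3 + 7*q^2 - 36*q - 36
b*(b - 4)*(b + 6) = b^3 + 2*b^2 - 24*b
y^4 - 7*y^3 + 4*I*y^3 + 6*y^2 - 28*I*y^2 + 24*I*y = y*(y - 6)*(y - 1)*(y + 4*I)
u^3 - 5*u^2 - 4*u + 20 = (u - 5)*(u - 2)*(u + 2)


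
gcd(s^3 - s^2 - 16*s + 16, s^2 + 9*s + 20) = s + 4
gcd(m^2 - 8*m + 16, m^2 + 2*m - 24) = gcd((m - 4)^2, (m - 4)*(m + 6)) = m - 4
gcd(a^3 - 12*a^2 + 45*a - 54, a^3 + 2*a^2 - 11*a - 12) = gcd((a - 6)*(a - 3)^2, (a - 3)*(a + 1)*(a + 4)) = a - 3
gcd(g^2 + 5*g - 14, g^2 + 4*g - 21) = g + 7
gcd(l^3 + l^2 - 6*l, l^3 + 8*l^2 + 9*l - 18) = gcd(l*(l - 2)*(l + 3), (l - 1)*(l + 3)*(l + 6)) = l + 3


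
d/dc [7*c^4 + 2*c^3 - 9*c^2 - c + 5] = 28*c^3 + 6*c^2 - 18*c - 1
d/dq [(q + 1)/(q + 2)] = (q + 2)^(-2)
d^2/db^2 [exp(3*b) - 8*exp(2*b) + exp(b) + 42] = (9*exp(2*b) - 32*exp(b) + 1)*exp(b)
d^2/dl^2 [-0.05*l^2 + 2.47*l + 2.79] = -0.100000000000000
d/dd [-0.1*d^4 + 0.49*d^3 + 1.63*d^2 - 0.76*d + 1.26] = -0.4*d^3 + 1.47*d^2 + 3.26*d - 0.76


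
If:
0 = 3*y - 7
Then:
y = 7/3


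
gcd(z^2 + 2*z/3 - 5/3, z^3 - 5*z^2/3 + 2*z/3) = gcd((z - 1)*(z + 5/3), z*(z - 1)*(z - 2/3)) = z - 1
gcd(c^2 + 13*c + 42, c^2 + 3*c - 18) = c + 6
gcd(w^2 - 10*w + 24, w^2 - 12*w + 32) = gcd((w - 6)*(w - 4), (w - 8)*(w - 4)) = w - 4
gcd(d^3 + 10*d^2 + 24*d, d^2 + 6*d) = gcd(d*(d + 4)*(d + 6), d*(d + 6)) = d^2 + 6*d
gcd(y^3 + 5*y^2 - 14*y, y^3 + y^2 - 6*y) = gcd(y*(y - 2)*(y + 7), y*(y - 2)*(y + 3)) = y^2 - 2*y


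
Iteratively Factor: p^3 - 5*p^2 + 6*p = (p)*(p^2 - 5*p + 6) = p*(p - 3)*(p - 2)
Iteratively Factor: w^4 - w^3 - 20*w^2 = (w)*(w^3 - w^2 - 20*w) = w*(w - 5)*(w^2 + 4*w) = w*(w - 5)*(w + 4)*(w)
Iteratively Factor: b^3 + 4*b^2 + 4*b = (b + 2)*(b^2 + 2*b) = b*(b + 2)*(b + 2)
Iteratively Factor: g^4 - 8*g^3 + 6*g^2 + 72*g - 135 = (g - 3)*(g^3 - 5*g^2 - 9*g + 45) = (g - 5)*(g - 3)*(g^2 - 9) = (g - 5)*(g - 3)^2*(g + 3)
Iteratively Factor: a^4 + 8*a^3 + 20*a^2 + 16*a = (a + 2)*(a^3 + 6*a^2 + 8*a) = (a + 2)*(a + 4)*(a^2 + 2*a) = a*(a + 2)*(a + 4)*(a + 2)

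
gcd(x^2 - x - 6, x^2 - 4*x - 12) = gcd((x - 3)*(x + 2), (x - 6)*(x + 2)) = x + 2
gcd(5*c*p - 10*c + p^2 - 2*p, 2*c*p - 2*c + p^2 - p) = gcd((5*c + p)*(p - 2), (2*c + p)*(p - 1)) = 1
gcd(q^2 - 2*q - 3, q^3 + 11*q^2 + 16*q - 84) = 1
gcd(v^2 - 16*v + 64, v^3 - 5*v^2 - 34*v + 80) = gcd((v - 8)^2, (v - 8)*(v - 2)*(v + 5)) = v - 8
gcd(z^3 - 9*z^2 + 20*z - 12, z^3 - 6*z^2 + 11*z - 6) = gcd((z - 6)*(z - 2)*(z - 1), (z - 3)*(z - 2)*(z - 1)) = z^2 - 3*z + 2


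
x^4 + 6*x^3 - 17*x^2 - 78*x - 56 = (x - 4)*(x + 1)*(x + 2)*(x + 7)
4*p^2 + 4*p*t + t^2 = (2*p + t)^2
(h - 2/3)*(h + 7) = h^2 + 19*h/3 - 14/3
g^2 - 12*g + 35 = (g - 7)*(g - 5)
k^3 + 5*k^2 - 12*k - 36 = (k - 3)*(k + 2)*(k + 6)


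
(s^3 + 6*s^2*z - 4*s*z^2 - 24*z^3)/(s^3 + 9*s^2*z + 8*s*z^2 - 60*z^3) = (s + 2*z)/(s + 5*z)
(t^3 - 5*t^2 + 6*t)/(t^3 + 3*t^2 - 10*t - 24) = t*(t - 2)/(t^2 + 6*t + 8)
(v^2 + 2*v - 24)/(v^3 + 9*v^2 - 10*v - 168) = 1/(v + 7)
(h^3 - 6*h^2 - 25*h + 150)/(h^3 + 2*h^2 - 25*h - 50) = (h - 6)/(h + 2)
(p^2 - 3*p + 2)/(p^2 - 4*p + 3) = (p - 2)/(p - 3)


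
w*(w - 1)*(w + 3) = w^3 + 2*w^2 - 3*w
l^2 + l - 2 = (l - 1)*(l + 2)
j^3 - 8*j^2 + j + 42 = (j - 7)*(j - 3)*(j + 2)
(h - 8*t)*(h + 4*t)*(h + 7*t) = h^3 + 3*h^2*t - 60*h*t^2 - 224*t^3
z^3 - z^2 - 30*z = z*(z - 6)*(z + 5)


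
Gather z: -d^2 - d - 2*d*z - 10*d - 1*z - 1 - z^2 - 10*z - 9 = -d^2 - 11*d - z^2 + z*(-2*d - 11) - 10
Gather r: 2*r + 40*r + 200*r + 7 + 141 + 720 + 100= 242*r + 968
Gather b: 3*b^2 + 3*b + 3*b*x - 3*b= 3*b^2 + 3*b*x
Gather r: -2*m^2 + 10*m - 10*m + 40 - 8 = 32 - 2*m^2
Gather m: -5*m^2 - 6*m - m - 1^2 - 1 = -5*m^2 - 7*m - 2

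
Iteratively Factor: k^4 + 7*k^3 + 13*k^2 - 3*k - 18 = (k + 3)*(k^3 + 4*k^2 + k - 6) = (k + 2)*(k + 3)*(k^2 + 2*k - 3) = (k + 2)*(k + 3)^2*(k - 1)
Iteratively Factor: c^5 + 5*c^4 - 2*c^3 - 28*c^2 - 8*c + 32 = (c + 4)*(c^4 + c^3 - 6*c^2 - 4*c + 8) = (c + 2)*(c + 4)*(c^3 - c^2 - 4*c + 4) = (c - 1)*(c + 2)*(c + 4)*(c^2 - 4) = (c - 2)*(c - 1)*(c + 2)*(c + 4)*(c + 2)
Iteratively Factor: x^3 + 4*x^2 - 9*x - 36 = (x - 3)*(x^2 + 7*x + 12) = (x - 3)*(x + 4)*(x + 3)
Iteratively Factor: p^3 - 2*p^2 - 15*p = (p)*(p^2 - 2*p - 15) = p*(p + 3)*(p - 5)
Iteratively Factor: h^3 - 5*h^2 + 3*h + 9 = (h - 3)*(h^2 - 2*h - 3) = (h - 3)^2*(h + 1)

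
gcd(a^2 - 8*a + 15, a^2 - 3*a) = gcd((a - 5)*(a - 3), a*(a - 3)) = a - 3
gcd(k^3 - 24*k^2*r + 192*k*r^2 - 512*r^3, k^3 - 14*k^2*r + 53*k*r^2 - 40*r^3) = -k + 8*r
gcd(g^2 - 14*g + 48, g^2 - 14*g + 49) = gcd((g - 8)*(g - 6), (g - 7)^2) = 1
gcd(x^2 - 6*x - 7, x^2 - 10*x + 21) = x - 7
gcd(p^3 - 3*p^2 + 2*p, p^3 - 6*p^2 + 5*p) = p^2 - p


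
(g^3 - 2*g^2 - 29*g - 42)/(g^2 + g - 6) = (g^2 - 5*g - 14)/(g - 2)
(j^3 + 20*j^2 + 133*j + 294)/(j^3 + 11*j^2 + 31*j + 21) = (j^2 + 13*j + 42)/(j^2 + 4*j + 3)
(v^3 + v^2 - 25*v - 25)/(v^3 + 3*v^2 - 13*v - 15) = (v - 5)/(v - 3)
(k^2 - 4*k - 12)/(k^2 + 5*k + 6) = (k - 6)/(k + 3)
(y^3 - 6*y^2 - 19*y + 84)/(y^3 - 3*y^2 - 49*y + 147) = (y + 4)/(y + 7)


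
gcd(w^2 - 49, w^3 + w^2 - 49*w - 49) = w^2 - 49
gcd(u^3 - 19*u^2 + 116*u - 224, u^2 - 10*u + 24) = u - 4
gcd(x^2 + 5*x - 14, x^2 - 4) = x - 2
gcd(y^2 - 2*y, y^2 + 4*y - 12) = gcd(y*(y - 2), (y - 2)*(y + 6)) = y - 2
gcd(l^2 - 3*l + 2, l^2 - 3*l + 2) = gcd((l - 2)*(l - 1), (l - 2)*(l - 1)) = l^2 - 3*l + 2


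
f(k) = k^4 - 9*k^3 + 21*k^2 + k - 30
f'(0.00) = 1.00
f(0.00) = -30.00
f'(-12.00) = -11303.00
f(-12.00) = 39270.00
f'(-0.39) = -19.72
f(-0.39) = -26.64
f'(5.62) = 94.28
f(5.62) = 38.93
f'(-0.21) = -9.05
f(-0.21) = -29.20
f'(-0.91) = -62.59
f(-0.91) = -6.05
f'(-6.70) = -2695.48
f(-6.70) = 5627.97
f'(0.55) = 16.60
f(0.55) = -24.50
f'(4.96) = 33.17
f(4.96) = -1.38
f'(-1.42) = -124.54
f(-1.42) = 40.76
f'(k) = 4*k^3 - 27*k^2 + 42*k + 1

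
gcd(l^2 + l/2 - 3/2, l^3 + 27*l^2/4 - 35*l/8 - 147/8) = l + 3/2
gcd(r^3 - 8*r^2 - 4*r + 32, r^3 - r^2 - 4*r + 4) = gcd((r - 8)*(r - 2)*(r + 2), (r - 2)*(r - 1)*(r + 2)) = r^2 - 4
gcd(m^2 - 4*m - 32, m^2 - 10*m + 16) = m - 8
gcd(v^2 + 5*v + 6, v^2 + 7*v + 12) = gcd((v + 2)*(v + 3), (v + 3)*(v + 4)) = v + 3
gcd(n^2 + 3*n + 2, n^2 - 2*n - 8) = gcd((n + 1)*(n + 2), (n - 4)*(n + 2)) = n + 2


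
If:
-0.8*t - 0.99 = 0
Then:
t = -1.24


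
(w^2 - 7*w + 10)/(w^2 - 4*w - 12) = (-w^2 + 7*w - 10)/(-w^2 + 4*w + 12)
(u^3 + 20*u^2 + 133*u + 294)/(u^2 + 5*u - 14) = (u^2 + 13*u + 42)/(u - 2)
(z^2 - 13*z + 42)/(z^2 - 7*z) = (z - 6)/z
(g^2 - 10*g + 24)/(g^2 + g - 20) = (g - 6)/(g + 5)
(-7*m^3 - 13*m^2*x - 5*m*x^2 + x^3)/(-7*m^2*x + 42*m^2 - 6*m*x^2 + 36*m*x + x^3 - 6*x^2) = (m + x)/(x - 6)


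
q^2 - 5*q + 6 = (q - 3)*(q - 2)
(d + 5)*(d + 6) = d^2 + 11*d + 30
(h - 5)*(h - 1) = h^2 - 6*h + 5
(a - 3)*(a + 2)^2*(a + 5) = a^4 + 6*a^3 - 3*a^2 - 52*a - 60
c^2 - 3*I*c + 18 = (c - 6*I)*(c + 3*I)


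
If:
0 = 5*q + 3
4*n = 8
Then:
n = 2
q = -3/5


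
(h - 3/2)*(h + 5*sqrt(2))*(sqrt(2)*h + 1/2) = sqrt(2)*h^3 - 3*sqrt(2)*h^2/2 + 21*h^2/2 - 63*h/4 + 5*sqrt(2)*h/2 - 15*sqrt(2)/4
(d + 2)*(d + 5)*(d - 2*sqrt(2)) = d^3 - 2*sqrt(2)*d^2 + 7*d^2 - 14*sqrt(2)*d + 10*d - 20*sqrt(2)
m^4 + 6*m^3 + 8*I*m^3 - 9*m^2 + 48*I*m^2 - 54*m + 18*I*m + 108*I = (m + 6)*(m - I)*(m + 3*I)*(m + 6*I)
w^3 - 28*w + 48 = (w - 4)*(w - 2)*(w + 6)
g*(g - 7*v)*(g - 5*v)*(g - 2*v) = g^4 - 14*g^3*v + 59*g^2*v^2 - 70*g*v^3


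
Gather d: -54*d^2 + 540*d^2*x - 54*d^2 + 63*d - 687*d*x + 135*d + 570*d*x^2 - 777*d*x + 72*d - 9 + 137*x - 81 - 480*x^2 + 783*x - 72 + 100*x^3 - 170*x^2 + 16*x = d^2*(540*x - 108) + d*(570*x^2 - 1464*x + 270) + 100*x^3 - 650*x^2 + 936*x - 162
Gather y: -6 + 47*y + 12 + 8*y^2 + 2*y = 8*y^2 + 49*y + 6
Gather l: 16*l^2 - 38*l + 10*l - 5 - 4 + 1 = 16*l^2 - 28*l - 8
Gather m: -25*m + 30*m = 5*m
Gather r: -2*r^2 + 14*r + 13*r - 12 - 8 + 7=-2*r^2 + 27*r - 13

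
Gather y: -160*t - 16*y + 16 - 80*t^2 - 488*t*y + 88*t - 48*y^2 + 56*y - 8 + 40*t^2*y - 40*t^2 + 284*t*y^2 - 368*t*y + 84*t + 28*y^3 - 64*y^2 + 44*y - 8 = -120*t^2 + 12*t + 28*y^3 + y^2*(284*t - 112) + y*(40*t^2 - 856*t + 84)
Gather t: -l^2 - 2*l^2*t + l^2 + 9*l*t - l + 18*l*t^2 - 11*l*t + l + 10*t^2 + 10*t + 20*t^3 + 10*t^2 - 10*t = 20*t^3 + t^2*(18*l + 20) + t*(-2*l^2 - 2*l)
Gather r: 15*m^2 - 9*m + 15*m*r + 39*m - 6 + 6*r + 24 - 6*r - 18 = 15*m^2 + 15*m*r + 30*m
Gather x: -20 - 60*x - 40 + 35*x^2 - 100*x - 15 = 35*x^2 - 160*x - 75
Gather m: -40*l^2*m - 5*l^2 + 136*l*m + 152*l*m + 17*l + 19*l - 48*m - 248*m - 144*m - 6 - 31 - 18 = -5*l^2 + 36*l + m*(-40*l^2 + 288*l - 440) - 55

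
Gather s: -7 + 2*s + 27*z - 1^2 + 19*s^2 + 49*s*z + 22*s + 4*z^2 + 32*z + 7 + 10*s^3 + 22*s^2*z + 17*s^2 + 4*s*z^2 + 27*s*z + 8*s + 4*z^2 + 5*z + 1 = 10*s^3 + s^2*(22*z + 36) + s*(4*z^2 + 76*z + 32) + 8*z^2 + 64*z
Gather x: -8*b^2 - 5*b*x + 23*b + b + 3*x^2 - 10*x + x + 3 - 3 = -8*b^2 + 24*b + 3*x^2 + x*(-5*b - 9)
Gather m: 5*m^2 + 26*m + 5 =5*m^2 + 26*m + 5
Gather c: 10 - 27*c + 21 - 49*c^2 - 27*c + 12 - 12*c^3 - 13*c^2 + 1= -12*c^3 - 62*c^2 - 54*c + 44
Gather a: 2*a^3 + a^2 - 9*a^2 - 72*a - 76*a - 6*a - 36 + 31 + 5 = 2*a^3 - 8*a^2 - 154*a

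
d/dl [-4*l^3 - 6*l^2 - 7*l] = -12*l^2 - 12*l - 7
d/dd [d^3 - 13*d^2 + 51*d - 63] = 3*d^2 - 26*d + 51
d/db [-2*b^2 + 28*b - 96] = 28 - 4*b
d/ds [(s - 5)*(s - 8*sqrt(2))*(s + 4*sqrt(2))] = 3*s^2 - 8*sqrt(2)*s - 10*s - 64 + 20*sqrt(2)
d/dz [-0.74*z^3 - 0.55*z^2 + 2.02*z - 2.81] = -2.22*z^2 - 1.1*z + 2.02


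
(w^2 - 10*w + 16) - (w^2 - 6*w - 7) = 23 - 4*w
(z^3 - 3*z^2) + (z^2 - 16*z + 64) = z^3 - 2*z^2 - 16*z + 64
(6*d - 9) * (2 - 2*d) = -12*d^2 + 30*d - 18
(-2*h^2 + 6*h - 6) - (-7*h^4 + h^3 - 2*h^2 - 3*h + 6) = 7*h^4 - h^3 + 9*h - 12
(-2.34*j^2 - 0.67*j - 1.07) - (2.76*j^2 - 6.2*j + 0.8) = -5.1*j^2 + 5.53*j - 1.87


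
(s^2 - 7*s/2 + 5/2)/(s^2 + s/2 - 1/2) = (2*s^2 - 7*s + 5)/(2*s^2 + s - 1)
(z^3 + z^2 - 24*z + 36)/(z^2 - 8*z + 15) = (z^2 + 4*z - 12)/(z - 5)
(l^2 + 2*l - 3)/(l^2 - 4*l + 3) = (l + 3)/(l - 3)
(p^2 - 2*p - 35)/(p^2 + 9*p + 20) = (p - 7)/(p + 4)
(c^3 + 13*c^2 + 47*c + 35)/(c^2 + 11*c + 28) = (c^2 + 6*c + 5)/(c + 4)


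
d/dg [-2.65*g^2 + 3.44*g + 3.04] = 3.44 - 5.3*g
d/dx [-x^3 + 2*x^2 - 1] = x*(4 - 3*x)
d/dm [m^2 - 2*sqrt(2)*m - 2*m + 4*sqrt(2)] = 2*m - 2*sqrt(2) - 2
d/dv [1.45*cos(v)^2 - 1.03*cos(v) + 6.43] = (1.03 - 2.9*cos(v))*sin(v)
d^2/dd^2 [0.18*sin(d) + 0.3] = -0.18*sin(d)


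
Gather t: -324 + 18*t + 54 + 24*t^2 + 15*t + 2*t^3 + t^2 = 2*t^3 + 25*t^2 + 33*t - 270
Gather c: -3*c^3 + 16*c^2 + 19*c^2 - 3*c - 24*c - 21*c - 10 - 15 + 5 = -3*c^3 + 35*c^2 - 48*c - 20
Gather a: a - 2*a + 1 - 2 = -a - 1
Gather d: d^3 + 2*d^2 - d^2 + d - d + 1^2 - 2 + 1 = d^3 + d^2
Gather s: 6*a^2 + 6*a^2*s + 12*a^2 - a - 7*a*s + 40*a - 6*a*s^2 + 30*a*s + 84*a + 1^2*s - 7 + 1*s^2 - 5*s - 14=18*a^2 + 123*a + s^2*(1 - 6*a) + s*(6*a^2 + 23*a - 4) - 21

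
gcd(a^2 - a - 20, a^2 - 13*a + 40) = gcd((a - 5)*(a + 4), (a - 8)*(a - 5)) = a - 5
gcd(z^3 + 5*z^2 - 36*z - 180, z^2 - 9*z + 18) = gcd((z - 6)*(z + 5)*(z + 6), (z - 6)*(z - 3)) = z - 6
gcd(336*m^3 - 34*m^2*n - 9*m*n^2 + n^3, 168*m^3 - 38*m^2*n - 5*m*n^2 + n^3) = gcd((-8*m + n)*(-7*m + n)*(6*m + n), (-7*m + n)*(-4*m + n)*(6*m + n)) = 42*m^2 + m*n - n^2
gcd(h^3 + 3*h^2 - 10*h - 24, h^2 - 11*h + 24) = h - 3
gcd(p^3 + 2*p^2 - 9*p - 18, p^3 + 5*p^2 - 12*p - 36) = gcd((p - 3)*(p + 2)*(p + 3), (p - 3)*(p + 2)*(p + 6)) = p^2 - p - 6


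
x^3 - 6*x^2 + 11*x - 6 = (x - 3)*(x - 2)*(x - 1)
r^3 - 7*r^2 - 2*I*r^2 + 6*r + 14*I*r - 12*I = (r - 6)*(r - 1)*(r - 2*I)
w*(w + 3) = w^2 + 3*w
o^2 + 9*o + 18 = (o + 3)*(o + 6)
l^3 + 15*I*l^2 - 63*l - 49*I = (l + I)*(l + 7*I)^2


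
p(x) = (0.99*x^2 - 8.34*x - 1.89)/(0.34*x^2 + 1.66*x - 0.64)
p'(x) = (-0.68*x - 1.66)*(0.99*x^2 - 8.34*x - 1.89)/(0.34*x^2 + 1.66*x - 0.64)^2 + (1.98*x - 8.34)/(0.34*x^2 + 1.66*x - 0.64) = (4.479*x^2 + 0.0179999999999989*x + 8.475)/(0.1156*x^4 + 1.1288*x^3 + 2.3204*x^2 - 2.1248*x + 0.4096)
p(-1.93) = -6.94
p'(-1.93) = 3.78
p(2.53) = -2.90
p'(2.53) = 1.13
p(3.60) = -1.96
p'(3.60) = 0.70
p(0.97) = -7.01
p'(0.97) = 7.63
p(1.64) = -4.31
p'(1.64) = 2.29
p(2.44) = -3.01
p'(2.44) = 1.19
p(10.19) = 0.31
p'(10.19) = 0.18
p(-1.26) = -4.65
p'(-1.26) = 3.24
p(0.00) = 2.95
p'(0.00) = 20.69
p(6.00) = -0.76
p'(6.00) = 0.37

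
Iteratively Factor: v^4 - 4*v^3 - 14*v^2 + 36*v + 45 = (v + 1)*(v^3 - 5*v^2 - 9*v + 45) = (v - 5)*(v + 1)*(v^2 - 9) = (v - 5)*(v + 1)*(v + 3)*(v - 3)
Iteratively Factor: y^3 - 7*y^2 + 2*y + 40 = (y + 2)*(y^2 - 9*y + 20) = (y - 4)*(y + 2)*(y - 5)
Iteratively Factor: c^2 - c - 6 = (c - 3)*(c + 2)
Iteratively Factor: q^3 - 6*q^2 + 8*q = (q)*(q^2 - 6*q + 8) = q*(q - 2)*(q - 4)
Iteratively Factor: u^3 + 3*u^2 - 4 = (u + 2)*(u^2 + u - 2) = (u + 2)^2*(u - 1)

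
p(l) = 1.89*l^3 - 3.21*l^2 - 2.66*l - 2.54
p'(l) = 5.67*l^2 - 6.42*l - 2.66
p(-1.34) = -9.29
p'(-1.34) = 16.12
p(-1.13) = -6.36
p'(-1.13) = 11.83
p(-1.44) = -11.01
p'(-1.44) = 18.34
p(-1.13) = -6.36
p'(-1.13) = 11.83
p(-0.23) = -2.12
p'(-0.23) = -0.88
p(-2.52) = -46.47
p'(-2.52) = 49.53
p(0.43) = -4.13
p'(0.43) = -4.37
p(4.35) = 80.72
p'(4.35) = 76.70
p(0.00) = -2.54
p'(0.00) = -2.66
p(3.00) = 11.62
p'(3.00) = 29.11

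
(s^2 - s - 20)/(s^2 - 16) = (s - 5)/(s - 4)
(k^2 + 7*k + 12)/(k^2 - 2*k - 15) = (k + 4)/(k - 5)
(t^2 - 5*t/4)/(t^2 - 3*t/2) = (4*t - 5)/(2*(2*t - 3))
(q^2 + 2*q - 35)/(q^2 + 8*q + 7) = (q - 5)/(q + 1)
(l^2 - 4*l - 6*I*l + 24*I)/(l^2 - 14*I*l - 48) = (l - 4)/(l - 8*I)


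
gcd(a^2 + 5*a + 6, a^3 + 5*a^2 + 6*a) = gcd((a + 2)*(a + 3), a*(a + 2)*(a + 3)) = a^2 + 5*a + 6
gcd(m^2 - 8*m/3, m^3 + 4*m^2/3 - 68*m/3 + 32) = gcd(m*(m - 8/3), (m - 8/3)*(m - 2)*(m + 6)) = m - 8/3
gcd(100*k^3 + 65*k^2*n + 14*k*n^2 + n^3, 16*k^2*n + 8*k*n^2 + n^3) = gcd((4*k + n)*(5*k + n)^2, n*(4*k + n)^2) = 4*k + n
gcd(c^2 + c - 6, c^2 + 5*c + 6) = c + 3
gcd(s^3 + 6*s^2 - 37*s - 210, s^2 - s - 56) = s + 7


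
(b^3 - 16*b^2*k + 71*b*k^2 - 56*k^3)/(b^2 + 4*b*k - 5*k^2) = (b^2 - 15*b*k + 56*k^2)/(b + 5*k)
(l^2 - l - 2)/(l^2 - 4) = (l + 1)/(l + 2)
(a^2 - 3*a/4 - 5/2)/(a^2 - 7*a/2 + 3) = (4*a + 5)/(2*(2*a - 3))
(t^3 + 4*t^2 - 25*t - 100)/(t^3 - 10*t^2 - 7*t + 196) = (t^2 - 25)/(t^2 - 14*t + 49)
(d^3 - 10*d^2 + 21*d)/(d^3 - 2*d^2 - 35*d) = (d - 3)/(d + 5)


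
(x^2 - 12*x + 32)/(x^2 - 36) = (x^2 - 12*x + 32)/(x^2 - 36)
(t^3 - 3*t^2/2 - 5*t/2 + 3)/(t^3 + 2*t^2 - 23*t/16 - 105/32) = 16*(t^2 - 3*t + 2)/(16*t^2 + 8*t - 35)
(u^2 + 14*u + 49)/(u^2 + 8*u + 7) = (u + 7)/(u + 1)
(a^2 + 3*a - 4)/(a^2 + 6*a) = (a^2 + 3*a - 4)/(a*(a + 6))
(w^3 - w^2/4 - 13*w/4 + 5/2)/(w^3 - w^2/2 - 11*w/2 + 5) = (4*w^2 + 3*w - 10)/(2*(2*w^2 + w - 10))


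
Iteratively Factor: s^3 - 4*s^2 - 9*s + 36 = (s + 3)*(s^2 - 7*s + 12) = (s - 3)*(s + 3)*(s - 4)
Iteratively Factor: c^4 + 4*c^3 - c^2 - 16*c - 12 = (c + 1)*(c^3 + 3*c^2 - 4*c - 12) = (c - 2)*(c + 1)*(c^2 + 5*c + 6) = (c - 2)*(c + 1)*(c + 2)*(c + 3)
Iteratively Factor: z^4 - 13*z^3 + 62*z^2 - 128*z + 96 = (z - 4)*(z^3 - 9*z^2 + 26*z - 24) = (z - 4)*(z - 2)*(z^2 - 7*z + 12) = (z - 4)^2*(z - 2)*(z - 3)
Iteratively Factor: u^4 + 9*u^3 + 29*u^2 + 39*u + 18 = (u + 3)*(u^3 + 6*u^2 + 11*u + 6) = (u + 3)^2*(u^2 + 3*u + 2) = (u + 1)*(u + 3)^2*(u + 2)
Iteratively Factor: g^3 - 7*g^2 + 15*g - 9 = (g - 1)*(g^2 - 6*g + 9) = (g - 3)*(g - 1)*(g - 3)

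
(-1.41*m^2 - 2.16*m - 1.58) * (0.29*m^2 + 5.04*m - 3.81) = -0.4089*m^4 - 7.7328*m^3 - 5.9725*m^2 + 0.266400000000001*m + 6.0198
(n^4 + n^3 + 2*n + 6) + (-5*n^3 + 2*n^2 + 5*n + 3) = n^4 - 4*n^3 + 2*n^2 + 7*n + 9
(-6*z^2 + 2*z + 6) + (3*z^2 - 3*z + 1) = -3*z^2 - z + 7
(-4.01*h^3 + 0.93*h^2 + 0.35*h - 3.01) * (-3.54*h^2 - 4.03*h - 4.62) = 14.1954*h^5 + 12.8681*h^4 + 13.5393*h^3 + 4.9483*h^2 + 10.5133*h + 13.9062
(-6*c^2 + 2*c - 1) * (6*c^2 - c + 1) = -36*c^4 + 18*c^3 - 14*c^2 + 3*c - 1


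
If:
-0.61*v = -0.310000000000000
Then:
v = 0.51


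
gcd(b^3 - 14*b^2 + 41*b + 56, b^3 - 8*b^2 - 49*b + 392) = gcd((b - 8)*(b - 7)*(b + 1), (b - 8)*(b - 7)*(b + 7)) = b^2 - 15*b + 56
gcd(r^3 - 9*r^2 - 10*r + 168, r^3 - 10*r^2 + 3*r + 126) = r^2 - 13*r + 42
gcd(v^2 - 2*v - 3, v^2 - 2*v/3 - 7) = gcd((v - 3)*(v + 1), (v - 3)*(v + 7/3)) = v - 3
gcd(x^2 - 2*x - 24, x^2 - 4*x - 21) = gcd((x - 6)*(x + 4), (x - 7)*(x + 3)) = 1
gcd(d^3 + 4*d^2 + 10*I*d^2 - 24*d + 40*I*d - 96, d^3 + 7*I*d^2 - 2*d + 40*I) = d + 4*I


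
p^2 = p^2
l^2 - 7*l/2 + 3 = (l - 2)*(l - 3/2)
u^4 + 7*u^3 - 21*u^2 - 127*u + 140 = (u - 4)*(u - 1)*(u + 5)*(u + 7)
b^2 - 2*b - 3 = (b - 3)*(b + 1)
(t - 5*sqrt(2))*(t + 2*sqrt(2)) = t^2 - 3*sqrt(2)*t - 20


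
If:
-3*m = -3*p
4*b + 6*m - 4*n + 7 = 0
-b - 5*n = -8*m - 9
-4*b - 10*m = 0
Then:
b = 5/124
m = -1/62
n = 219/124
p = -1/62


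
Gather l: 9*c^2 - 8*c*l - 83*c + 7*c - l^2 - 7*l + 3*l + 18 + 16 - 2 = 9*c^2 - 76*c - l^2 + l*(-8*c - 4) + 32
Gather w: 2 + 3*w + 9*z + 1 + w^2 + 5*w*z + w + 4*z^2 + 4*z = w^2 + w*(5*z + 4) + 4*z^2 + 13*z + 3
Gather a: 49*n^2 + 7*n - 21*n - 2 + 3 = 49*n^2 - 14*n + 1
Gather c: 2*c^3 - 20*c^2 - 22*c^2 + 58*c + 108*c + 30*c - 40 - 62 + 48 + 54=2*c^3 - 42*c^2 + 196*c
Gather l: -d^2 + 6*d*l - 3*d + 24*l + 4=-d^2 - 3*d + l*(6*d + 24) + 4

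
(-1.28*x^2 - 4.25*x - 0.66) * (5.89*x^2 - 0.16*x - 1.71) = -7.5392*x^4 - 24.8277*x^3 - 1.0186*x^2 + 7.3731*x + 1.1286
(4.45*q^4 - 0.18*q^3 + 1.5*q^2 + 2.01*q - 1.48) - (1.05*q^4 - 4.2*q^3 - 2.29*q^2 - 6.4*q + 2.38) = 3.4*q^4 + 4.02*q^3 + 3.79*q^2 + 8.41*q - 3.86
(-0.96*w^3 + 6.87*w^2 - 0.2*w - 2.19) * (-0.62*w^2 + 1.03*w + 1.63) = 0.5952*w^5 - 5.2482*w^4 + 5.6353*w^3 + 12.3499*w^2 - 2.5817*w - 3.5697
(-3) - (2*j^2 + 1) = -2*j^2 - 4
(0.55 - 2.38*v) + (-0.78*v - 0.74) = -3.16*v - 0.19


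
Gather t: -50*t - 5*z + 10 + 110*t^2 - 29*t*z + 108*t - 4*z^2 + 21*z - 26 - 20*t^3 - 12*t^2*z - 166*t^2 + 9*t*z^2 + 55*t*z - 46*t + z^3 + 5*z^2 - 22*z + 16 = -20*t^3 + t^2*(-12*z - 56) + t*(9*z^2 + 26*z + 12) + z^3 + z^2 - 6*z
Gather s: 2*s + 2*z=2*s + 2*z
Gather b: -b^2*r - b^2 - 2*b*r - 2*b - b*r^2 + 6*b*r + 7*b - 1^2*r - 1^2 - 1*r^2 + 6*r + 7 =b^2*(-r - 1) + b*(-r^2 + 4*r + 5) - r^2 + 5*r + 6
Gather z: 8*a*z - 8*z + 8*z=8*a*z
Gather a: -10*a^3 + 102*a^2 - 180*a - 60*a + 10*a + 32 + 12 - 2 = -10*a^3 + 102*a^2 - 230*a + 42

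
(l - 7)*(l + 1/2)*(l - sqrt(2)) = l^3 - 13*l^2/2 - sqrt(2)*l^2 - 7*l/2 + 13*sqrt(2)*l/2 + 7*sqrt(2)/2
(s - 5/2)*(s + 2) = s^2 - s/2 - 5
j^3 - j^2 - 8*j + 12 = (j - 2)^2*(j + 3)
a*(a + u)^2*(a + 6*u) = a^4 + 8*a^3*u + 13*a^2*u^2 + 6*a*u^3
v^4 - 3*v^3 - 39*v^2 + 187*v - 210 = (v - 5)*(v - 3)*(v - 2)*(v + 7)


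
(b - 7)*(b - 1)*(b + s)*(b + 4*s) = b^4 + 5*b^3*s - 8*b^3 + 4*b^2*s^2 - 40*b^2*s + 7*b^2 - 32*b*s^2 + 35*b*s + 28*s^2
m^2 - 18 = (m - 3*sqrt(2))*(m + 3*sqrt(2))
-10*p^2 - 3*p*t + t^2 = (-5*p + t)*(2*p + t)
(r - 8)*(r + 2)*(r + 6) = r^3 - 52*r - 96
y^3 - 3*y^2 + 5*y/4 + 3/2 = (y - 2)*(y - 3/2)*(y + 1/2)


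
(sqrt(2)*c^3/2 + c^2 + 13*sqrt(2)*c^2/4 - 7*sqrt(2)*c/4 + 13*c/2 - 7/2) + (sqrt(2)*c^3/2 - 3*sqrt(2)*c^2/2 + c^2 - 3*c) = sqrt(2)*c^3 + 2*c^2 + 7*sqrt(2)*c^2/4 - 7*sqrt(2)*c/4 + 7*c/2 - 7/2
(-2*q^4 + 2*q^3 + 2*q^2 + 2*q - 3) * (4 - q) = 2*q^5 - 10*q^4 + 6*q^3 + 6*q^2 + 11*q - 12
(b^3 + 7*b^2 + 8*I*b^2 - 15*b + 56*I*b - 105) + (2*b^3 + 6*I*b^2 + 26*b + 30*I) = 3*b^3 + 7*b^2 + 14*I*b^2 + 11*b + 56*I*b - 105 + 30*I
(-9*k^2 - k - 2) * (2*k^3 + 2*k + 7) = -18*k^5 - 2*k^4 - 22*k^3 - 65*k^2 - 11*k - 14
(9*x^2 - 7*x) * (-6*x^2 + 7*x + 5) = -54*x^4 + 105*x^3 - 4*x^2 - 35*x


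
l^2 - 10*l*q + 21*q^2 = (l - 7*q)*(l - 3*q)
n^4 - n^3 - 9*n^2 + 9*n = n*(n - 3)*(n - 1)*(n + 3)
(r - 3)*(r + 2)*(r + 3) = r^3 + 2*r^2 - 9*r - 18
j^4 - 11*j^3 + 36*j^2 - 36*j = j*(j - 6)*(j - 3)*(j - 2)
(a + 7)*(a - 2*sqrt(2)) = a^2 - 2*sqrt(2)*a + 7*a - 14*sqrt(2)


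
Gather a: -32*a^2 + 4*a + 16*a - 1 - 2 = -32*a^2 + 20*a - 3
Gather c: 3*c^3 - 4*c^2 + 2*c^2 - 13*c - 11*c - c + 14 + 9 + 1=3*c^3 - 2*c^2 - 25*c + 24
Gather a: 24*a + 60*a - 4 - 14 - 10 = 84*a - 28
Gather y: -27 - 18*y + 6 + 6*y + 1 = -12*y - 20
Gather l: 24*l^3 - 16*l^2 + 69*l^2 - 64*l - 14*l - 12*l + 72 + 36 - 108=24*l^3 + 53*l^2 - 90*l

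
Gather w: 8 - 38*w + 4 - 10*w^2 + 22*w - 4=-10*w^2 - 16*w + 8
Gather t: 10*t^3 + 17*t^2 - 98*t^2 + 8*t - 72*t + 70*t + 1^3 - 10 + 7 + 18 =10*t^3 - 81*t^2 + 6*t + 16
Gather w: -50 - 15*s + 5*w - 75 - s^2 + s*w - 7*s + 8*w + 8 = -s^2 - 22*s + w*(s + 13) - 117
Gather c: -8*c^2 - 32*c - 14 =-8*c^2 - 32*c - 14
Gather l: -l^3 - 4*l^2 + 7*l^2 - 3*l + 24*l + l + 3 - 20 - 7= -l^3 + 3*l^2 + 22*l - 24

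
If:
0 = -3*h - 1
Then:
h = -1/3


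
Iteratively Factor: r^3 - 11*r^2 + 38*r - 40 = (r - 5)*(r^2 - 6*r + 8) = (r - 5)*(r - 2)*(r - 4)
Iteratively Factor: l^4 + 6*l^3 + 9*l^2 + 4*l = (l)*(l^3 + 6*l^2 + 9*l + 4) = l*(l + 1)*(l^2 + 5*l + 4) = l*(l + 1)^2*(l + 4)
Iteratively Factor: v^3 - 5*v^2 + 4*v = (v)*(v^2 - 5*v + 4) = v*(v - 4)*(v - 1)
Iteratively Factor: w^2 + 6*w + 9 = (w + 3)*(w + 3)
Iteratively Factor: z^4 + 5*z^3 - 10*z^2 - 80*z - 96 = (z + 3)*(z^3 + 2*z^2 - 16*z - 32) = (z - 4)*(z + 3)*(z^2 + 6*z + 8) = (z - 4)*(z + 2)*(z + 3)*(z + 4)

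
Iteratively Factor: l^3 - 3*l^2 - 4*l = (l + 1)*(l^2 - 4*l) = l*(l + 1)*(l - 4)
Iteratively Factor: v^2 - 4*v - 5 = (v + 1)*(v - 5)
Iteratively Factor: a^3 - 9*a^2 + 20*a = (a - 5)*(a^2 - 4*a) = a*(a - 5)*(a - 4)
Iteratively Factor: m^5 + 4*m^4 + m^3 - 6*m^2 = (m)*(m^4 + 4*m^3 + m^2 - 6*m) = m^2*(m^3 + 4*m^2 + m - 6) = m^2*(m + 2)*(m^2 + 2*m - 3) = m^2*(m - 1)*(m + 2)*(m + 3)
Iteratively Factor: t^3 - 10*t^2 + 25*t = (t - 5)*(t^2 - 5*t) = (t - 5)^2*(t)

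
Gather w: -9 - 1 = -10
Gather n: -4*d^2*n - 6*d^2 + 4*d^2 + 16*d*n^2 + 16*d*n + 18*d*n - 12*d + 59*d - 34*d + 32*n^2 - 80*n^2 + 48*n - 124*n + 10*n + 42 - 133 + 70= -2*d^2 + 13*d + n^2*(16*d - 48) + n*(-4*d^2 + 34*d - 66) - 21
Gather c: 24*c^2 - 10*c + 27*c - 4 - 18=24*c^2 + 17*c - 22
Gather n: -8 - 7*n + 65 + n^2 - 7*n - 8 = n^2 - 14*n + 49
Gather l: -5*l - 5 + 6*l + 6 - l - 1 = 0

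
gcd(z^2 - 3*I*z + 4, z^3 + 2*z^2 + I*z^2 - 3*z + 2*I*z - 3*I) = z + I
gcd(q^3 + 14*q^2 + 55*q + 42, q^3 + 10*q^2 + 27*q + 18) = q^2 + 7*q + 6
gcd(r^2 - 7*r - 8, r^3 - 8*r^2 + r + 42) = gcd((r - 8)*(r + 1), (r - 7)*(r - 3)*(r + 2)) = 1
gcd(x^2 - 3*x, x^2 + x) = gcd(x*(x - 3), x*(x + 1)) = x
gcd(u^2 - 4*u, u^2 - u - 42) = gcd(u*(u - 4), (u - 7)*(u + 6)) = 1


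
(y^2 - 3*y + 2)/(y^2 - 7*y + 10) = (y - 1)/(y - 5)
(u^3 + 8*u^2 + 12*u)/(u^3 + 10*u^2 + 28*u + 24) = u/(u + 2)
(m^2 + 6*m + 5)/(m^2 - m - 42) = (m^2 + 6*m + 5)/(m^2 - m - 42)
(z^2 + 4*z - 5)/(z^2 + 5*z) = (z - 1)/z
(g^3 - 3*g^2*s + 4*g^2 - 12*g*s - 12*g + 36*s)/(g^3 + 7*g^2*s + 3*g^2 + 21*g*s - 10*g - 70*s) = (g^2 - 3*g*s + 6*g - 18*s)/(g^2 + 7*g*s + 5*g + 35*s)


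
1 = 1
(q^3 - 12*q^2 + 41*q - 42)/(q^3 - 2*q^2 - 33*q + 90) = (q^2 - 9*q + 14)/(q^2 + q - 30)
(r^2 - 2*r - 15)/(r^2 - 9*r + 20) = (r + 3)/(r - 4)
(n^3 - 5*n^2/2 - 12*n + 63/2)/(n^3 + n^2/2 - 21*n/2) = (n - 3)/n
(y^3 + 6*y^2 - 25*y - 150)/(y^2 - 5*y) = y + 11 + 30/y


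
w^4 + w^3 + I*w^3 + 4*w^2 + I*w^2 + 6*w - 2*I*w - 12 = (w - 1)*(w + 2)*(w - 2*I)*(w + 3*I)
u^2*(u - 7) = u^3 - 7*u^2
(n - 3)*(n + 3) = n^2 - 9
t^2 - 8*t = t*(t - 8)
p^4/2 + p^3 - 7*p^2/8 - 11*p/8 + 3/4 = (p/2 + 1)*(p - 1)*(p - 1/2)*(p + 3/2)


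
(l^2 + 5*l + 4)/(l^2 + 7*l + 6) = (l + 4)/(l + 6)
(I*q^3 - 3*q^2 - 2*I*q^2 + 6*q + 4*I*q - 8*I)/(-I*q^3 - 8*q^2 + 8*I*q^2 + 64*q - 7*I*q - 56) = (-q^3 + q^2*(2 - 3*I) + q*(-4 + 6*I) + 8)/(q^3 + q^2*(-8 - 8*I) + q*(7 + 64*I) - 56*I)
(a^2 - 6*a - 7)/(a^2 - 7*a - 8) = (a - 7)/(a - 8)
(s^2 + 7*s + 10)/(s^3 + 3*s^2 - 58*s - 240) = (s + 2)/(s^2 - 2*s - 48)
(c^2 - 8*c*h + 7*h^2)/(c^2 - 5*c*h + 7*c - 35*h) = (c^2 - 8*c*h + 7*h^2)/(c^2 - 5*c*h + 7*c - 35*h)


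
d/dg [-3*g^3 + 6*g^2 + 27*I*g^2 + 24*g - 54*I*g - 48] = -9*g^2 + g*(12 + 54*I) + 24 - 54*I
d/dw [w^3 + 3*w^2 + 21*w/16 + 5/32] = 3*w^2 + 6*w + 21/16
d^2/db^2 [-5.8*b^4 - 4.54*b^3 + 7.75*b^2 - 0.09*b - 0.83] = -69.6*b^2 - 27.24*b + 15.5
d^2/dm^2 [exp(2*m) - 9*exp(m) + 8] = (4*exp(m) - 9)*exp(m)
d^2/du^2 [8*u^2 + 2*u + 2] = 16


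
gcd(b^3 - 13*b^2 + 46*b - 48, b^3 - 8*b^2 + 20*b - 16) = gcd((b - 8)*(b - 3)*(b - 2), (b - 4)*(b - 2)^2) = b - 2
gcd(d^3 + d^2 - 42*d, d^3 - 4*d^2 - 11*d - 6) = d - 6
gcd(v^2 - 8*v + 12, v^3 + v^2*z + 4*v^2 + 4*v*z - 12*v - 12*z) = v - 2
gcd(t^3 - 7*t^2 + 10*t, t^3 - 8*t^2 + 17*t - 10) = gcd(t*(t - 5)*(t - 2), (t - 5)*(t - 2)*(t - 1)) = t^2 - 7*t + 10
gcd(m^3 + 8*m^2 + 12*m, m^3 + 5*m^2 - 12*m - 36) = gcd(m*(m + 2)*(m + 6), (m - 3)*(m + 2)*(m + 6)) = m^2 + 8*m + 12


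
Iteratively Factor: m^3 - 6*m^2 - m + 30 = (m - 3)*(m^2 - 3*m - 10) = (m - 5)*(m - 3)*(m + 2)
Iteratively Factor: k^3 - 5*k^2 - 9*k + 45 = (k + 3)*(k^2 - 8*k + 15) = (k - 5)*(k + 3)*(k - 3)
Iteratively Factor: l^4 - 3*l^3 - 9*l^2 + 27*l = (l - 3)*(l^3 - 9*l) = (l - 3)^2*(l^2 + 3*l) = l*(l - 3)^2*(l + 3)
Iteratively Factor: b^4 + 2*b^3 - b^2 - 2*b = (b)*(b^3 + 2*b^2 - b - 2) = b*(b + 2)*(b^2 - 1) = b*(b + 1)*(b + 2)*(b - 1)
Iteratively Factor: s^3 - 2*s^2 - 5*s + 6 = (s - 1)*(s^2 - s - 6) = (s - 3)*(s - 1)*(s + 2)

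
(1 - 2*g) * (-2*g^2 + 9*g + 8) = 4*g^3 - 20*g^2 - 7*g + 8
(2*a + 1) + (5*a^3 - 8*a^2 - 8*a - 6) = 5*a^3 - 8*a^2 - 6*a - 5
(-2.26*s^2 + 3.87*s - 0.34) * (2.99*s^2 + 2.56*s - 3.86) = -6.7574*s^4 + 5.7857*s^3 + 17.6142*s^2 - 15.8086*s + 1.3124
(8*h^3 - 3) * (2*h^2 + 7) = 16*h^5 + 56*h^3 - 6*h^2 - 21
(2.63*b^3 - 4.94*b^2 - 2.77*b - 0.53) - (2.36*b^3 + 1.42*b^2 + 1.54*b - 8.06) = 0.27*b^3 - 6.36*b^2 - 4.31*b + 7.53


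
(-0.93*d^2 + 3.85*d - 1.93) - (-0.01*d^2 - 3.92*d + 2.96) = -0.92*d^2 + 7.77*d - 4.89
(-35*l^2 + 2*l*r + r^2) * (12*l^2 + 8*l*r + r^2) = -420*l^4 - 256*l^3*r - 7*l^2*r^2 + 10*l*r^3 + r^4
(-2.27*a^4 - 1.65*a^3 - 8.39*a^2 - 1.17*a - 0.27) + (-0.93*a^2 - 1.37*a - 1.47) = -2.27*a^4 - 1.65*a^3 - 9.32*a^2 - 2.54*a - 1.74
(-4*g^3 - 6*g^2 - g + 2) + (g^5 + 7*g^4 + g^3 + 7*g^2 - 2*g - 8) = g^5 + 7*g^4 - 3*g^3 + g^2 - 3*g - 6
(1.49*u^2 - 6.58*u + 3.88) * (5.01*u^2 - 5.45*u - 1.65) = 7.4649*u^4 - 41.0863*u^3 + 52.8413*u^2 - 10.289*u - 6.402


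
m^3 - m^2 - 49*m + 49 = (m - 7)*(m - 1)*(m + 7)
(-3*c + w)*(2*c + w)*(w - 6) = -6*c^2*w + 36*c^2 - c*w^2 + 6*c*w + w^3 - 6*w^2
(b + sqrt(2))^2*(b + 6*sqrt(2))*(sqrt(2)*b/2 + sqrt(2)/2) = sqrt(2)*b^4/2 + sqrt(2)*b^3/2 + 8*b^3 + 8*b^2 + 13*sqrt(2)*b^2 + 12*b + 13*sqrt(2)*b + 12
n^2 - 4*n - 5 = (n - 5)*(n + 1)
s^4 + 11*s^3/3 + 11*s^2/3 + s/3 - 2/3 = (s - 1/3)*(s + 1)^2*(s + 2)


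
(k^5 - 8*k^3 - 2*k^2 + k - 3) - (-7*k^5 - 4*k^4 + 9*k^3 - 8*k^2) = 8*k^5 + 4*k^4 - 17*k^3 + 6*k^2 + k - 3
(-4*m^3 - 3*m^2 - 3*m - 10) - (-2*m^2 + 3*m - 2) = -4*m^3 - m^2 - 6*m - 8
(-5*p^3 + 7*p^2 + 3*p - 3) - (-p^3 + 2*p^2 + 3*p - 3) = -4*p^3 + 5*p^2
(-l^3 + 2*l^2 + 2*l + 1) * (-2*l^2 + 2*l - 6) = 2*l^5 - 6*l^4 + 6*l^3 - 10*l^2 - 10*l - 6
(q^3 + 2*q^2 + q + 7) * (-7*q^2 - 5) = -7*q^5 - 14*q^4 - 12*q^3 - 59*q^2 - 5*q - 35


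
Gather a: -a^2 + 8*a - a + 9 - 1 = -a^2 + 7*a + 8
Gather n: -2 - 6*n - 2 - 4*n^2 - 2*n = -4*n^2 - 8*n - 4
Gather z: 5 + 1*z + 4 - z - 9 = 0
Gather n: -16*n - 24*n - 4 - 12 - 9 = -40*n - 25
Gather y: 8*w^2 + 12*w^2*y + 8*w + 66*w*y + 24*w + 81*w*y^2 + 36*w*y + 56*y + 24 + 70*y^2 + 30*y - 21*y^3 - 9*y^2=8*w^2 + 32*w - 21*y^3 + y^2*(81*w + 61) + y*(12*w^2 + 102*w + 86) + 24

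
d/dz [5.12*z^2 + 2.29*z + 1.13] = 10.24*z + 2.29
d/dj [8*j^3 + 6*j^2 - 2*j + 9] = 24*j^2 + 12*j - 2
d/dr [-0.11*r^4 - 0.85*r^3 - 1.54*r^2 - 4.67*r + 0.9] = -0.44*r^3 - 2.55*r^2 - 3.08*r - 4.67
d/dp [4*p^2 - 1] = 8*p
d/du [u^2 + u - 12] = 2*u + 1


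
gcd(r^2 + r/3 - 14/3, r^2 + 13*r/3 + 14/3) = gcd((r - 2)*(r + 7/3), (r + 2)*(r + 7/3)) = r + 7/3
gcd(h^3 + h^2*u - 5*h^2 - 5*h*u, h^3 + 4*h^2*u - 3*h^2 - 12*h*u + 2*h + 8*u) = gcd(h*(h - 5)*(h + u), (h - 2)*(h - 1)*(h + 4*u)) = 1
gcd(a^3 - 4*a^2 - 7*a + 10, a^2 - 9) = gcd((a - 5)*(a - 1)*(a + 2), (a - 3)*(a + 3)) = 1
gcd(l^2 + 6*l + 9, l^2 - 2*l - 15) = l + 3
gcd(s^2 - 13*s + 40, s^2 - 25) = s - 5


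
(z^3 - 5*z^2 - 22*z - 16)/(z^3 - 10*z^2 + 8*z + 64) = (z + 1)/(z - 4)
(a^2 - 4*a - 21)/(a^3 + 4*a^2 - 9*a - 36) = (a - 7)/(a^2 + a - 12)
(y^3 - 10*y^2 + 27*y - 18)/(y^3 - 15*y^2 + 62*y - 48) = (y - 3)/(y - 8)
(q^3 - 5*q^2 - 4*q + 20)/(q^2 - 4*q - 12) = (q^2 - 7*q + 10)/(q - 6)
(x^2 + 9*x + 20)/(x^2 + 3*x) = (x^2 + 9*x + 20)/(x*(x + 3))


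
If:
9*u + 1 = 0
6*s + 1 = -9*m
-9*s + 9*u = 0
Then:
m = -1/27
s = -1/9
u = -1/9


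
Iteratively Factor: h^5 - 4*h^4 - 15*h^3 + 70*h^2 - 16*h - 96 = (h - 4)*(h^4 - 15*h^2 + 10*h + 24) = (h - 4)*(h + 1)*(h^3 - h^2 - 14*h + 24) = (h - 4)*(h - 3)*(h + 1)*(h^2 + 2*h - 8) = (h - 4)*(h - 3)*(h - 2)*(h + 1)*(h + 4)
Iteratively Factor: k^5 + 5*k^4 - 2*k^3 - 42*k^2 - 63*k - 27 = (k + 3)*(k^4 + 2*k^3 - 8*k^2 - 18*k - 9) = (k + 1)*(k + 3)*(k^3 + k^2 - 9*k - 9) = (k + 1)^2*(k + 3)*(k^2 - 9) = (k - 3)*(k + 1)^2*(k + 3)*(k + 3)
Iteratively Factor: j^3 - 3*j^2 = (j - 3)*(j^2) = j*(j - 3)*(j)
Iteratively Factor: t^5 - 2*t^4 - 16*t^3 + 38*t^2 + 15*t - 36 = (t - 1)*(t^4 - t^3 - 17*t^2 + 21*t + 36) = (t - 1)*(t + 4)*(t^3 - 5*t^2 + 3*t + 9) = (t - 3)*(t - 1)*(t + 4)*(t^2 - 2*t - 3) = (t - 3)*(t - 1)*(t + 1)*(t + 4)*(t - 3)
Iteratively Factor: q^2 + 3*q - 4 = (q + 4)*(q - 1)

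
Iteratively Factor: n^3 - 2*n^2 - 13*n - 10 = (n + 1)*(n^2 - 3*n - 10) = (n - 5)*(n + 1)*(n + 2)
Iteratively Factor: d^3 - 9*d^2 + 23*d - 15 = (d - 5)*(d^2 - 4*d + 3) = (d - 5)*(d - 1)*(d - 3)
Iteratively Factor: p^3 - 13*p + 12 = (p - 1)*(p^2 + p - 12) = (p - 3)*(p - 1)*(p + 4)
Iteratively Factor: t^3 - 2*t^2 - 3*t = (t)*(t^2 - 2*t - 3) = t*(t - 3)*(t + 1)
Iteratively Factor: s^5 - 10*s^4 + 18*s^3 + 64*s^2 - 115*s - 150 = (s - 5)*(s^4 - 5*s^3 - 7*s^2 + 29*s + 30) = (s - 5)^2*(s^3 - 7*s - 6) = (s - 5)^2*(s + 1)*(s^2 - s - 6) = (s - 5)^2*(s + 1)*(s + 2)*(s - 3)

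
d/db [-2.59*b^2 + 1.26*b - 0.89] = 1.26 - 5.18*b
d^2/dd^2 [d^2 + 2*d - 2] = 2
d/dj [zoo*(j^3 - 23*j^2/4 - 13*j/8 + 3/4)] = zoo*(j^2 + j + 1)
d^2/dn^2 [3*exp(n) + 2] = 3*exp(n)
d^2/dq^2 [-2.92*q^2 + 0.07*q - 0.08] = -5.84000000000000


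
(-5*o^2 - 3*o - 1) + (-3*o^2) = -8*o^2 - 3*o - 1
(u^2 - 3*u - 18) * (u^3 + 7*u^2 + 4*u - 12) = u^5 + 4*u^4 - 35*u^3 - 150*u^2 - 36*u + 216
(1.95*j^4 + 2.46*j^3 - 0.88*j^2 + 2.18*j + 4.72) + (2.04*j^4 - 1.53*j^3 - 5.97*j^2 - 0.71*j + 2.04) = 3.99*j^4 + 0.93*j^3 - 6.85*j^2 + 1.47*j + 6.76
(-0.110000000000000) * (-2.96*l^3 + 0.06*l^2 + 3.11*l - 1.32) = 0.3256*l^3 - 0.0066*l^2 - 0.3421*l + 0.1452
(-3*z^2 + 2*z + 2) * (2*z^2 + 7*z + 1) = -6*z^4 - 17*z^3 + 15*z^2 + 16*z + 2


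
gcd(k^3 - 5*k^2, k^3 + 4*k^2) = k^2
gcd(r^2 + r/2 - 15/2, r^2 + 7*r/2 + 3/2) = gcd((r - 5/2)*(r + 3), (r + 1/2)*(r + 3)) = r + 3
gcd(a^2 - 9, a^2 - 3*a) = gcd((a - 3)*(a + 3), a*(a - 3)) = a - 3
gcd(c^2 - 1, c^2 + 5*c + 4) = c + 1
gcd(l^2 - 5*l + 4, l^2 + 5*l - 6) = l - 1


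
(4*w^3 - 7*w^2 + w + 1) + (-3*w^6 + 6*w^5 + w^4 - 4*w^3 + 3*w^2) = -3*w^6 + 6*w^5 + w^4 - 4*w^2 + w + 1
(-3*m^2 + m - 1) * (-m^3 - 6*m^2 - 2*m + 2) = 3*m^5 + 17*m^4 + m^3 - 2*m^2 + 4*m - 2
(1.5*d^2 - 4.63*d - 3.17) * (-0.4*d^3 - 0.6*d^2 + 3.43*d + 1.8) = -0.6*d^5 + 0.952*d^4 + 9.191*d^3 - 11.2789*d^2 - 19.2071*d - 5.706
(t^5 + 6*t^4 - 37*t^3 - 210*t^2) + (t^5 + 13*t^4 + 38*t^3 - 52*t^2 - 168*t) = 2*t^5 + 19*t^4 + t^3 - 262*t^2 - 168*t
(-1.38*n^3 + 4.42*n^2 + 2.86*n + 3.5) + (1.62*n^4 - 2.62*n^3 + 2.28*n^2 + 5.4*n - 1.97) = 1.62*n^4 - 4.0*n^3 + 6.7*n^2 + 8.26*n + 1.53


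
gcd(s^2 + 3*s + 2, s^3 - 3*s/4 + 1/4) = s + 1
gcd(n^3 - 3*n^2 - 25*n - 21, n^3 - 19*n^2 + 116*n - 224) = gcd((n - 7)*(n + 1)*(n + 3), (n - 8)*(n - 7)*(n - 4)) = n - 7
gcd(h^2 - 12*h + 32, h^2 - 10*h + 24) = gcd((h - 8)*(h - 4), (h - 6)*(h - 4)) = h - 4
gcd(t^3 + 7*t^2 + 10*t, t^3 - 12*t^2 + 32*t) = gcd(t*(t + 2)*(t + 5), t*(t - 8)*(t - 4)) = t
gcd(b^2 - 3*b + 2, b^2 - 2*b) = b - 2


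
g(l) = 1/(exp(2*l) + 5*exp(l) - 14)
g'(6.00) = 0.00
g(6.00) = 0.00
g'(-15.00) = 0.00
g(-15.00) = -0.07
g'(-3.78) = -0.00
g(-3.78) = -0.07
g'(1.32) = -0.13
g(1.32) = 0.05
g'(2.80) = -0.01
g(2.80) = 0.00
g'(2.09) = -0.02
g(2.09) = 0.01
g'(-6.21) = -0.00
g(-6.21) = -0.07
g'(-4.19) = -0.00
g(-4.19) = -0.07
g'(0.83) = -2.96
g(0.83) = 0.37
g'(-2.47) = -0.00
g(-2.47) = -0.07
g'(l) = (-2*exp(2*l) - 5*exp(l))/(exp(2*l) + 5*exp(l) - 14)^2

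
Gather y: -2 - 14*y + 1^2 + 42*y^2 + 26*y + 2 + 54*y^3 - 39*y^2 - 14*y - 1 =54*y^3 + 3*y^2 - 2*y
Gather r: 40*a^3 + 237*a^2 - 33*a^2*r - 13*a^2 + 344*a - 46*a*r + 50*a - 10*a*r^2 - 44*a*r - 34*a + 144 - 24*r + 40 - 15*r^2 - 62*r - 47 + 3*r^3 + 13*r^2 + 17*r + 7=40*a^3 + 224*a^2 + 360*a + 3*r^3 + r^2*(-10*a - 2) + r*(-33*a^2 - 90*a - 69) + 144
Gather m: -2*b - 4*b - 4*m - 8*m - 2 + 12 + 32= -6*b - 12*m + 42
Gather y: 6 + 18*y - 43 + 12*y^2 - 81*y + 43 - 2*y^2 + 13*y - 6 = 10*y^2 - 50*y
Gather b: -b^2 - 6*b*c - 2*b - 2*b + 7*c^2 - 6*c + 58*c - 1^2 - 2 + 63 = -b^2 + b*(-6*c - 4) + 7*c^2 + 52*c + 60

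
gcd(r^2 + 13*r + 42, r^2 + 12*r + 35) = r + 7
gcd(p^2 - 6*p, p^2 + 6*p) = p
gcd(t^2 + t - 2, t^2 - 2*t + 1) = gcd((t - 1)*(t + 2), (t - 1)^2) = t - 1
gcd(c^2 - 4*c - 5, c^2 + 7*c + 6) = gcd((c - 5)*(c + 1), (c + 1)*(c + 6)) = c + 1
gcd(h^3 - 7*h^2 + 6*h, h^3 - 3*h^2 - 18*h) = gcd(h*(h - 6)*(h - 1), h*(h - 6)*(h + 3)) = h^2 - 6*h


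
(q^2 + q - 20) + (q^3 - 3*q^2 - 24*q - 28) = q^3 - 2*q^2 - 23*q - 48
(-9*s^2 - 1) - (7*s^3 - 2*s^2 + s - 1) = -7*s^3 - 7*s^2 - s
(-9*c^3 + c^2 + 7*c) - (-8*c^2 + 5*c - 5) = -9*c^3 + 9*c^2 + 2*c + 5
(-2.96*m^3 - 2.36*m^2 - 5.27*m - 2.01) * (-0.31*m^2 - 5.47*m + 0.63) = 0.9176*m^5 + 16.9228*m^4 + 12.6781*m^3 + 27.9632*m^2 + 7.6746*m - 1.2663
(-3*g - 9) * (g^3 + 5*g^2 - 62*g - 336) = -3*g^4 - 24*g^3 + 141*g^2 + 1566*g + 3024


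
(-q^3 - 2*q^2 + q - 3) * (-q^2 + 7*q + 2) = q^5 - 5*q^4 - 17*q^3 + 6*q^2 - 19*q - 6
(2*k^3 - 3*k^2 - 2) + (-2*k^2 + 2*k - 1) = 2*k^3 - 5*k^2 + 2*k - 3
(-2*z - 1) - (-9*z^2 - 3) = 9*z^2 - 2*z + 2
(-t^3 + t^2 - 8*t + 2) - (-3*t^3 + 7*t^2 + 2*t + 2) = 2*t^3 - 6*t^2 - 10*t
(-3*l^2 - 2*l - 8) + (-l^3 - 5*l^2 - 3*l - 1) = -l^3 - 8*l^2 - 5*l - 9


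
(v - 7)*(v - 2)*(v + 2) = v^3 - 7*v^2 - 4*v + 28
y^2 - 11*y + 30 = (y - 6)*(y - 5)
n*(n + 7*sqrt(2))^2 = n^3 + 14*sqrt(2)*n^2 + 98*n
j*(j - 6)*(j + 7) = j^3 + j^2 - 42*j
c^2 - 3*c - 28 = (c - 7)*(c + 4)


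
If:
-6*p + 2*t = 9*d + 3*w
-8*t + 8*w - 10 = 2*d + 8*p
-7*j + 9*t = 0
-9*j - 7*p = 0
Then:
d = 365/71 - 340*w/71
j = 2835/568 - 2457*w/568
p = 3159*w/568 - 3645/568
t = 2205/568 - 1911*w/568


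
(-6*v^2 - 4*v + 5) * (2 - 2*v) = 12*v^3 - 4*v^2 - 18*v + 10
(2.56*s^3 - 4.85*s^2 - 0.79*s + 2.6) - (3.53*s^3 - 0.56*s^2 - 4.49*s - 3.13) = -0.97*s^3 - 4.29*s^2 + 3.7*s + 5.73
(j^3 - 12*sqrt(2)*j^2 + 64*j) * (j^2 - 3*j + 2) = j^5 - 12*sqrt(2)*j^4 - 3*j^4 + 36*sqrt(2)*j^3 + 66*j^3 - 192*j^2 - 24*sqrt(2)*j^2 + 128*j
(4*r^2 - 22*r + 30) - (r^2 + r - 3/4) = 3*r^2 - 23*r + 123/4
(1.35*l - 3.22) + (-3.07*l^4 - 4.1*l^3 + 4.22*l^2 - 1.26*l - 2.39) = -3.07*l^4 - 4.1*l^3 + 4.22*l^2 + 0.0900000000000001*l - 5.61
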